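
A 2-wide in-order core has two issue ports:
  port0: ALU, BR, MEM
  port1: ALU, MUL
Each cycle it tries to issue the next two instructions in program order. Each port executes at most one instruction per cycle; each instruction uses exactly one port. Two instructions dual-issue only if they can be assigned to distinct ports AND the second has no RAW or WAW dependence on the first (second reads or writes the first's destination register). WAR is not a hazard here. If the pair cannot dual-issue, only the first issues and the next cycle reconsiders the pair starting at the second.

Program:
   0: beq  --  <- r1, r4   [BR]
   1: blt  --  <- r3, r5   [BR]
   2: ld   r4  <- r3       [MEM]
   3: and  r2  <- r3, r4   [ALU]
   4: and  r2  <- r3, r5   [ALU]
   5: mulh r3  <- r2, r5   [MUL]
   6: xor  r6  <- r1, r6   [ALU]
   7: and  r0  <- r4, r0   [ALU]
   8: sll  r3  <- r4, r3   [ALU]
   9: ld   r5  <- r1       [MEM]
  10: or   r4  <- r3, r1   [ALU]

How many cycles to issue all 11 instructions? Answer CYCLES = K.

0. beq.BR @i0  | no-port BR/BR
1. blt.BR @i1  | no-port BR/MEM
2. ld.MEM @i2  | RAW r4
3. and.ALU @i3  | WAW r2
4. and.ALU @i4  | RAW r2
5. mulh.MUL/xor.ALU @i5,i6  | dual
6. and.ALU/sll.ALU @i7,i8  | dual
7. ld.MEM/or.ALU @i9,i10  | dual

CYCLES = 8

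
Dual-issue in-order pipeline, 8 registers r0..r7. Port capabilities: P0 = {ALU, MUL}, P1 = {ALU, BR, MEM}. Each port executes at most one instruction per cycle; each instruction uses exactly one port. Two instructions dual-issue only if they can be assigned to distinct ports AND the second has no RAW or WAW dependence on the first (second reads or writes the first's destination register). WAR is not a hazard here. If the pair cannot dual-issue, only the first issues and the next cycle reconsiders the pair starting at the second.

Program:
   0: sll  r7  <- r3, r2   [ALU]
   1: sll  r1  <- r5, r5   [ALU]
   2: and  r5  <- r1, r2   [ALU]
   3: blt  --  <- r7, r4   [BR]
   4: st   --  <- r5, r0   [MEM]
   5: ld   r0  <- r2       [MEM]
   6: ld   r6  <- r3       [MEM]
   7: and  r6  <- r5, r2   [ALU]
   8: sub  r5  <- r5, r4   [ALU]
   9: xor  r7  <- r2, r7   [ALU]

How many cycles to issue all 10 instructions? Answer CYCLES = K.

CYCLES = 7

t=0 i0&i1:sll.ALU+sll.ALU ; 2-wide
t=1 i2&i3:and.ALU+blt.BR ; 2-wide
t=2 i4:st.MEM ; no-port MEM/MEM
t=3 i5:ld.MEM ; no-port MEM/MEM
t=4 i6:ld.MEM ; WAW r6
t=5 i7&i8:and.ALU+sub.ALU ; 2-wide
t=6 i9:xor.ALU ; tail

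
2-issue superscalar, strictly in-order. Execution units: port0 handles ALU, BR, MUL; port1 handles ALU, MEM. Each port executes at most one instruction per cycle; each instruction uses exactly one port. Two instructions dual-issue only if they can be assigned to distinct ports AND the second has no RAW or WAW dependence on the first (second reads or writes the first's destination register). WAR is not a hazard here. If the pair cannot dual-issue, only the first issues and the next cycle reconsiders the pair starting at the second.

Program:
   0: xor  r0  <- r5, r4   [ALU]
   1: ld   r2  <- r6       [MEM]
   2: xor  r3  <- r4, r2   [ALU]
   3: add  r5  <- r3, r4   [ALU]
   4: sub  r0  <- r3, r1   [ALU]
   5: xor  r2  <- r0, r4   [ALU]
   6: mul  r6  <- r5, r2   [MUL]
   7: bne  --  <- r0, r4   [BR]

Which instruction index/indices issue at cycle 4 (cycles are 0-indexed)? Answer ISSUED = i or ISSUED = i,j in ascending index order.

0. xor.ALU+ld.MEM @i0&i1  | dual
1. xor.ALU @i2  | RAW r3
2. add.ALU+sub.ALU @i3&i4  | dual
3. xor.ALU @i5  | RAW r2
4. mul.MUL @i6  | no-port MUL/BR
5. bne.BR @i7  | tail

ISSUED = 6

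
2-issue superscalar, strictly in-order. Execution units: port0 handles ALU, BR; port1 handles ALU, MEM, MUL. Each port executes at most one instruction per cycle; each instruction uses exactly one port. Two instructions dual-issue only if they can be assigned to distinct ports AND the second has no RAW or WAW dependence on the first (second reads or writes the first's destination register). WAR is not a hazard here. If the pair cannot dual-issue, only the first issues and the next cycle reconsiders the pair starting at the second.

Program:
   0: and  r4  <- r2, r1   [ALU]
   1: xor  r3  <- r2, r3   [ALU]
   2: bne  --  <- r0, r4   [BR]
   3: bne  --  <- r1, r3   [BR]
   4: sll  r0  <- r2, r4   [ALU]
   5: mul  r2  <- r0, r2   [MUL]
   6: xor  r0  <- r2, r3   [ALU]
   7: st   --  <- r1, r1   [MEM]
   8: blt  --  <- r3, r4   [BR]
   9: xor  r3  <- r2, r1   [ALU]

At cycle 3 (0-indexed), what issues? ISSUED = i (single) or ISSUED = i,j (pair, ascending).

#0 head=0: and.ALU;xor.ALU i0&i1 dual
#1 head=2: bne.BR i2 no-port BR/BR
#2 head=3: bne.BR;sll.ALU i3&i4 dual
#3 head=5: mul.MUL i5 RAW r2
#4 head=6: xor.ALU;st.MEM i6&i7 dual
#5 head=8: blt.BR;xor.ALU i8&i9 dual

ISSUED = 5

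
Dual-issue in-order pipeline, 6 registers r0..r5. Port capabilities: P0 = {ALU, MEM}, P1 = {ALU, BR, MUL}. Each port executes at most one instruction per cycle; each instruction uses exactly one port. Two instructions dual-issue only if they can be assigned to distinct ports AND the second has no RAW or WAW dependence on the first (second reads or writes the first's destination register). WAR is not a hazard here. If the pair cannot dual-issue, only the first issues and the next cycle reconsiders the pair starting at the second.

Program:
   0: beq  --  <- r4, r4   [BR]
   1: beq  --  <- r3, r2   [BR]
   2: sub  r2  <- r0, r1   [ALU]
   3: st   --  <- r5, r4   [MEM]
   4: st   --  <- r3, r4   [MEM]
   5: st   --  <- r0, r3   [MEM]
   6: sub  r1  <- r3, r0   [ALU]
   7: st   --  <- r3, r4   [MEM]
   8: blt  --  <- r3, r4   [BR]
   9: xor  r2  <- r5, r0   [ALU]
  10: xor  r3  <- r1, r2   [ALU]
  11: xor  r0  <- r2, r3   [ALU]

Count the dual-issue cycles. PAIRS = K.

PAIRS = 3

  cy0 -> i0 (beq) no-port BR/BR
  cy1 -> i1/i2 (beq;sub) dual
  cy2 -> i3 (st) no-port MEM/MEM
  cy3 -> i4 (st) no-port MEM/MEM
  cy4 -> i5/i6 (st;sub) dual
  cy5 -> i7/i8 (st;blt) dual
  cy6 -> i9 (xor) RAW r2
  cy7 -> i10 (xor) RAW r3
  cy8 -> i11 (xor) tail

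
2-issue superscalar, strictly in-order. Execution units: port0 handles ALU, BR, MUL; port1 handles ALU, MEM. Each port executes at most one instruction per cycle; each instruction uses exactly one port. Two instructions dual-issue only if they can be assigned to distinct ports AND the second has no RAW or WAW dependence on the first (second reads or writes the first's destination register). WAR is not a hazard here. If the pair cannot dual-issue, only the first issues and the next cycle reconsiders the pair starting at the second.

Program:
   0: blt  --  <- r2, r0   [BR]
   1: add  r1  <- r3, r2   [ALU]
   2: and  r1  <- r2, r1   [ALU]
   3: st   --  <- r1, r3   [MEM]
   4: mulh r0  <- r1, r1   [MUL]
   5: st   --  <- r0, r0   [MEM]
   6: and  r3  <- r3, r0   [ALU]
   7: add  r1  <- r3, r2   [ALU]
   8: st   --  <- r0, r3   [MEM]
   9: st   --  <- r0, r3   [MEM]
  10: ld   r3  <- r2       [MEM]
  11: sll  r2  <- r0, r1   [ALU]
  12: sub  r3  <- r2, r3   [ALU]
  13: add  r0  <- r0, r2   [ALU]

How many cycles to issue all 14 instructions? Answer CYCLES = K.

CYCLES = 8

#0 head=0: blt;add i0,i1 pair
#1 head=2: and i2 RAW r1
#2 head=3: st;mulh i3,i4 pair
#3 head=5: st;and i5,i6 pair
#4 head=7: add;st i7,i8 pair
#5 head=9: st i9 no-port MEM/MEM
#6 head=10: ld;sll i10,i11 pair
#7 head=12: sub;add i12,i13 pair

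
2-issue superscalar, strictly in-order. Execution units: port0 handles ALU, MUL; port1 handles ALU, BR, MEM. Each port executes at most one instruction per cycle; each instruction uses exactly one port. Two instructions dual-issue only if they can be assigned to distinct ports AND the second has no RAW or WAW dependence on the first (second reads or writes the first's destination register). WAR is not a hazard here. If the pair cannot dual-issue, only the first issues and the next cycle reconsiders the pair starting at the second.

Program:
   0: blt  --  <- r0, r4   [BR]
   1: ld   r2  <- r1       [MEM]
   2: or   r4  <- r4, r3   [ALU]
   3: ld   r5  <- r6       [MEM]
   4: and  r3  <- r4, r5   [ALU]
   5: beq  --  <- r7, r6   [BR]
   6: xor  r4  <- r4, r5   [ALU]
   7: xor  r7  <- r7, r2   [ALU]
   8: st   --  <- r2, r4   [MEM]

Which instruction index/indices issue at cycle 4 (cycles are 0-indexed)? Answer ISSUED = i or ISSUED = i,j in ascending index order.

ISSUED = 6,7

t=0 i0:blt.BR ; no-port BR/MEM
t=1 i1,i2:ld.MEM+or.ALU ; pair
t=2 i3:ld.MEM ; RAW r5
t=3 i4,i5:and.ALU+beq.BR ; pair
t=4 i6,i7:xor.ALU+xor.ALU ; pair
t=5 i8:st.MEM ; tail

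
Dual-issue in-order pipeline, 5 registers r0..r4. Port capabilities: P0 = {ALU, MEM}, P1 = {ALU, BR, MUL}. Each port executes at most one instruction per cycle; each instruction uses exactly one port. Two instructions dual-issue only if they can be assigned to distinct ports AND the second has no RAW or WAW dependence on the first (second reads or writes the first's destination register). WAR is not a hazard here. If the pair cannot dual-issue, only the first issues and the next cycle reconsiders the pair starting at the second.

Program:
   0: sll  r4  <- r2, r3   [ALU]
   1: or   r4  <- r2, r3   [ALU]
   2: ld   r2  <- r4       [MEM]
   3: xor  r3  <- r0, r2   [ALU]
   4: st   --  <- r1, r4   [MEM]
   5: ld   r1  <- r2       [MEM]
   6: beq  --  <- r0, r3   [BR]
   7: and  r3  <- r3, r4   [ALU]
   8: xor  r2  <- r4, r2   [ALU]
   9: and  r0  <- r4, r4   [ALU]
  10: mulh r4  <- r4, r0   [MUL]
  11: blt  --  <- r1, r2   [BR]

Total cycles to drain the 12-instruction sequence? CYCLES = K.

t=0 i0:sll ; WAW r4
t=1 i1:or ; RAW r4
t=2 i2:ld ; RAW r2
t=3 i3,i4:xor st ; 2-wide
t=4 i5,i6:ld beq ; 2-wide
t=5 i7,i8:and xor ; 2-wide
t=6 i9:and ; RAW r0
t=7 i10:mulh ; no-port MUL/BR
t=8 i11:blt ; tail

CYCLES = 9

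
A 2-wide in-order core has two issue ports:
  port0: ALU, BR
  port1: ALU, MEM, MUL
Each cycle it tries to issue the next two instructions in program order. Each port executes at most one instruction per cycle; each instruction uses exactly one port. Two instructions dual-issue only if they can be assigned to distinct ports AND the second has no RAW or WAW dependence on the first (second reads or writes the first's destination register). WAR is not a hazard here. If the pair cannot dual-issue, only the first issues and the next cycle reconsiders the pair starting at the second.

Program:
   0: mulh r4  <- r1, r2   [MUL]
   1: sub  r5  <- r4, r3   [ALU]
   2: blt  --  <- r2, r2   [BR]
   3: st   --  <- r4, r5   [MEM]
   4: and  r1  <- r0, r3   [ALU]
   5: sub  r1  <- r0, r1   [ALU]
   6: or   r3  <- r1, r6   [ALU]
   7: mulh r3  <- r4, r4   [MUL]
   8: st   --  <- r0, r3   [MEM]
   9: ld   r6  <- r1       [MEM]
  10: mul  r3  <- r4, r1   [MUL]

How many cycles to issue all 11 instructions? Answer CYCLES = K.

CYCLES = 9

#0 head=0: mulh i0 RAW r4
#1 head=1: sub;blt i1+i2 dual
#2 head=3: st;and i3+i4 dual
#3 head=5: sub i5 RAW r1
#4 head=6: or i6 WAW r3
#5 head=7: mulh i7 no-port MUL/MEM
#6 head=8: st i8 no-port MEM/MEM
#7 head=9: ld i9 no-port MEM/MUL
#8 head=10: mul i10 tail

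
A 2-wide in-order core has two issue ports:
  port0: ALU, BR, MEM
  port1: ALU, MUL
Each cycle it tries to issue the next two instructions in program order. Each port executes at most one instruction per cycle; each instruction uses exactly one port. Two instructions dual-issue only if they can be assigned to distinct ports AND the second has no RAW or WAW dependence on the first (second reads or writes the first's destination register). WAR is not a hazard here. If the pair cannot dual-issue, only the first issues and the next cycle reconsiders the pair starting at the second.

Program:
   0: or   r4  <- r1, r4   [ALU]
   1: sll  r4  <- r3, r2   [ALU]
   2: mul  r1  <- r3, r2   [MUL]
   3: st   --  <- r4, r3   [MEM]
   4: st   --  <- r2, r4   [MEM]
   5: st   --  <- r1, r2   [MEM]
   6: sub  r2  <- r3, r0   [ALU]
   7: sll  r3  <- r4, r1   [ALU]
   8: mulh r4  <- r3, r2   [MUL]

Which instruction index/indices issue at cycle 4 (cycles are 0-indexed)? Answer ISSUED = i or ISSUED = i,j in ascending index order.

ISSUED = 5,6

t=0 i0:or ; WAW r4
t=1 i1/i2:sll;mul ; dual
t=2 i3:st ; no-port MEM/MEM
t=3 i4:st ; no-port MEM/MEM
t=4 i5/i6:st;sub ; dual
t=5 i7:sll ; RAW r3
t=6 i8:mulh ; tail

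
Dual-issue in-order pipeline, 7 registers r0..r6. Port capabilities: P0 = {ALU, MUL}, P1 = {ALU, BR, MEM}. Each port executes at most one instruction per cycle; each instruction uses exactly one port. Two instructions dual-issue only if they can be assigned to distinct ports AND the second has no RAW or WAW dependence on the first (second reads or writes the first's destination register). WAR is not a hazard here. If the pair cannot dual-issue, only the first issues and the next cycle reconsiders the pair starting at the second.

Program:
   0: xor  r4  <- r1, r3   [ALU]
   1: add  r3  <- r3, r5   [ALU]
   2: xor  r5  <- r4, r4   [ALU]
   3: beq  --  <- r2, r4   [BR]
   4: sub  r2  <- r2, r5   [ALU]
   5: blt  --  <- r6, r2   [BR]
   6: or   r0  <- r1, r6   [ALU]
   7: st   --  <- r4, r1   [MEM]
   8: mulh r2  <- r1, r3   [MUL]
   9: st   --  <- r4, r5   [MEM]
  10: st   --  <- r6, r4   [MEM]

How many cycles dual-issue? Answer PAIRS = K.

  cy0 -> i0,i1 (xor.ALU+add.ALU) dual
  cy1 -> i2,i3 (xor.ALU+beq.BR) dual
  cy2 -> i4 (sub.ALU) RAW r2
  cy3 -> i5,i6 (blt.BR+or.ALU) dual
  cy4 -> i7,i8 (st.MEM+mulh.MUL) dual
  cy5 -> i9 (st.MEM) no-port MEM/MEM
  cy6 -> i10 (st.MEM) tail

PAIRS = 4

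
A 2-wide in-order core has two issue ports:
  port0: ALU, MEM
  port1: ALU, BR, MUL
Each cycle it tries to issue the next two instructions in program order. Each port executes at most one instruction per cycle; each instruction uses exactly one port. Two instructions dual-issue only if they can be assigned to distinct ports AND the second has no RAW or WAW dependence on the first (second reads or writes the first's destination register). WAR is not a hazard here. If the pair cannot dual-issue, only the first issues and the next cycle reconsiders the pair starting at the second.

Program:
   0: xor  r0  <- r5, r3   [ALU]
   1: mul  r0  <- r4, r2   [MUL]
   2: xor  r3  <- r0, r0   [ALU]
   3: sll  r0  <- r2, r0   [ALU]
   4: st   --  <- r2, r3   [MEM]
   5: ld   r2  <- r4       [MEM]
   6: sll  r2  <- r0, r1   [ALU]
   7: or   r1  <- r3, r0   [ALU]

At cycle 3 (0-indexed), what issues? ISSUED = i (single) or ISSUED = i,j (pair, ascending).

  cy0 -> i0 (xor.ALU) WAW r0
  cy1 -> i1 (mul.MUL) RAW r0
  cy2 -> i2,i3 (xor.ALU;sll.ALU) 2-wide
  cy3 -> i4 (st.MEM) no-port MEM/MEM
  cy4 -> i5 (ld.MEM) WAW r2
  cy5 -> i6,i7 (sll.ALU;or.ALU) 2-wide

ISSUED = 4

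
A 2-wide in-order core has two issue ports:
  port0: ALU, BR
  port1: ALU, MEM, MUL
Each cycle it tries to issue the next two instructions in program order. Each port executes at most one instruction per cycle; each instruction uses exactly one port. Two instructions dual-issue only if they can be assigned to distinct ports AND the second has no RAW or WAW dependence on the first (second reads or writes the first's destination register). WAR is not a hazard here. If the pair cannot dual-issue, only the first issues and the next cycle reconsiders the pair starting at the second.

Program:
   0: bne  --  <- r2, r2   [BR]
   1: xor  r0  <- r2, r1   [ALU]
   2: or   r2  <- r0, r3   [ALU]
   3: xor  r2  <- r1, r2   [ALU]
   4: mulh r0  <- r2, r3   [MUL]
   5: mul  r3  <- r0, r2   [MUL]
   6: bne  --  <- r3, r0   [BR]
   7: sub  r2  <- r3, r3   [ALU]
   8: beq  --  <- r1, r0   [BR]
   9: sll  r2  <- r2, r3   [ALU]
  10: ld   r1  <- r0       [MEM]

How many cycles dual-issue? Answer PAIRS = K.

c0: i0/i1 bne/xor  dual
c1: i2 or  RAW+WAW r2
c2: i3 xor  RAW r2
c3: i4 mulh  no-port MUL/MUL
c4: i5 mul  RAW r3
c5: i6/i7 bne/sub  dual
c6: i8/i9 beq/sll  dual
c7: i10 ld  tail

PAIRS = 3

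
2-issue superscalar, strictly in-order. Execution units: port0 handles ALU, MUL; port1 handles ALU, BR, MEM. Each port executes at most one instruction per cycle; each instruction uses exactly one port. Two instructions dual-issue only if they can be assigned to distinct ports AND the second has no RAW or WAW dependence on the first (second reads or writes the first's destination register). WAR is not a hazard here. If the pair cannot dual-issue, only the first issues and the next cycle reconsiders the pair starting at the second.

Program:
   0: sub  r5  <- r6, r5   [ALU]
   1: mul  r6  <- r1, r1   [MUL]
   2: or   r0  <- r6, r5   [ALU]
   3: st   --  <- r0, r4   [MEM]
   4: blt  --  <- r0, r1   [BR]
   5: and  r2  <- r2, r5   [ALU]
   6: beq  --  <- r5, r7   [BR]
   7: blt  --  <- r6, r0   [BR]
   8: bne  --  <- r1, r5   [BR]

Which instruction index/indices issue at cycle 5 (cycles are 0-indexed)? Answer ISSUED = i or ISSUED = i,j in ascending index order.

ISSUED = 7

  cy0 -> i0+i1 (sub.ALU mul.MUL) pair
  cy1 -> i2 (or.ALU) RAW r0
  cy2 -> i3 (st.MEM) no-port MEM/BR
  cy3 -> i4+i5 (blt.BR and.ALU) pair
  cy4 -> i6 (beq.BR) no-port BR/BR
  cy5 -> i7 (blt.BR) no-port BR/BR
  cy6 -> i8 (bne.BR) tail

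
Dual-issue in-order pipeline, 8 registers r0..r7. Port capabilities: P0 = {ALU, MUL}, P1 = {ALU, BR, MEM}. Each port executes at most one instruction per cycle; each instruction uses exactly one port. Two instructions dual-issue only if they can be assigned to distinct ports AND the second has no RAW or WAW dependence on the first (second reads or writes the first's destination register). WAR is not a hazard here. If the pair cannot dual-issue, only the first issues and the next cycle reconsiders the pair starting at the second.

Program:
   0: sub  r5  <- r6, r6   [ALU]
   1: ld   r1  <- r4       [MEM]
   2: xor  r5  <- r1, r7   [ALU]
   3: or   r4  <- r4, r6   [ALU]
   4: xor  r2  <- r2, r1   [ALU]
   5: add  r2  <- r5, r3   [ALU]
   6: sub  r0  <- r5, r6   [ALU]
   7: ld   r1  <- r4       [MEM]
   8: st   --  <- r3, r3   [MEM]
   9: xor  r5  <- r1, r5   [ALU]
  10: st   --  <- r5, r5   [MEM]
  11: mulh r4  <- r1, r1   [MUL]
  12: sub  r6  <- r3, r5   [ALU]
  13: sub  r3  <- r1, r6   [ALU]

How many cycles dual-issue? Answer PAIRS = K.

PAIRS = 5

#0 head=0: sub.ALU/ld.MEM i0,i1 2-wide
#1 head=2: xor.ALU/or.ALU i2,i3 2-wide
#2 head=4: xor.ALU i4 WAW r2
#3 head=5: add.ALU/sub.ALU i5,i6 2-wide
#4 head=7: ld.MEM i7 no-port MEM/MEM
#5 head=8: st.MEM/xor.ALU i8,i9 2-wide
#6 head=10: st.MEM/mulh.MUL i10,i11 2-wide
#7 head=12: sub.ALU i12 RAW r6
#8 head=13: sub.ALU i13 tail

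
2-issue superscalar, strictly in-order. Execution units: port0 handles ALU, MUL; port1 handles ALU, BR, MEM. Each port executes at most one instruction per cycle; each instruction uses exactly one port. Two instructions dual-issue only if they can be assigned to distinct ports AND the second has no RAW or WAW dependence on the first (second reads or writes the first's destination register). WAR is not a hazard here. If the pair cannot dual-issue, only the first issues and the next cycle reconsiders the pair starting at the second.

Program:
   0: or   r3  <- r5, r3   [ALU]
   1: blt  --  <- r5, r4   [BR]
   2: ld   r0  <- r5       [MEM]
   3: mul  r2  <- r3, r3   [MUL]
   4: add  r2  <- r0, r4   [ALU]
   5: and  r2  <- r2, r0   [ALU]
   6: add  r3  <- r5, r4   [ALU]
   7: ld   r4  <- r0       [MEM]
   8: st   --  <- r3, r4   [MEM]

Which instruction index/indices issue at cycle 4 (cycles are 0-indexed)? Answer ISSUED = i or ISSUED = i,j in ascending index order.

c0: i0+i1 or;blt  dual
c1: i2+i3 ld;mul  dual
c2: i4 add  RAW+WAW r2
c3: i5+i6 and;add  dual
c4: i7 ld  no-port MEM/MEM
c5: i8 st  tail

ISSUED = 7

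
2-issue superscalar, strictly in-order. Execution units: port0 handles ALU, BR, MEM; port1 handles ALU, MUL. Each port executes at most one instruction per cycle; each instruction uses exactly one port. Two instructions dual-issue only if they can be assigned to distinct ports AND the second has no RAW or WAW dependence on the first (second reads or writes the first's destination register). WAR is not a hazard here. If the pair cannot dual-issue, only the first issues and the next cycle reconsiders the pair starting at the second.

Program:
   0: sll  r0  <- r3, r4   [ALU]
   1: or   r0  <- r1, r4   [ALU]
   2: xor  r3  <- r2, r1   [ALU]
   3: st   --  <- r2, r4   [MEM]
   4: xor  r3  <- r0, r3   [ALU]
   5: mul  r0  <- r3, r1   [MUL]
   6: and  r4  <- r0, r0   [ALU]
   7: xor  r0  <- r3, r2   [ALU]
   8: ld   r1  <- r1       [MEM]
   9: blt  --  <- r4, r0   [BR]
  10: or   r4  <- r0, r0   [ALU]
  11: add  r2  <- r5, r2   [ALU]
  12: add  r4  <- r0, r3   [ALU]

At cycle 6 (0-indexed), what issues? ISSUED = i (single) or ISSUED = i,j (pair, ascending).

ISSUED = 9,10

#0 head=0: sll.ALU i0 WAW r0
#1 head=1: or.ALU+xor.ALU i1&i2 pair
#2 head=3: st.MEM+xor.ALU i3&i4 pair
#3 head=5: mul.MUL i5 RAW r0
#4 head=6: and.ALU+xor.ALU i6&i7 pair
#5 head=8: ld.MEM i8 no-port MEM/BR
#6 head=9: blt.BR+or.ALU i9&i10 pair
#7 head=11: add.ALU+add.ALU i11&i12 pair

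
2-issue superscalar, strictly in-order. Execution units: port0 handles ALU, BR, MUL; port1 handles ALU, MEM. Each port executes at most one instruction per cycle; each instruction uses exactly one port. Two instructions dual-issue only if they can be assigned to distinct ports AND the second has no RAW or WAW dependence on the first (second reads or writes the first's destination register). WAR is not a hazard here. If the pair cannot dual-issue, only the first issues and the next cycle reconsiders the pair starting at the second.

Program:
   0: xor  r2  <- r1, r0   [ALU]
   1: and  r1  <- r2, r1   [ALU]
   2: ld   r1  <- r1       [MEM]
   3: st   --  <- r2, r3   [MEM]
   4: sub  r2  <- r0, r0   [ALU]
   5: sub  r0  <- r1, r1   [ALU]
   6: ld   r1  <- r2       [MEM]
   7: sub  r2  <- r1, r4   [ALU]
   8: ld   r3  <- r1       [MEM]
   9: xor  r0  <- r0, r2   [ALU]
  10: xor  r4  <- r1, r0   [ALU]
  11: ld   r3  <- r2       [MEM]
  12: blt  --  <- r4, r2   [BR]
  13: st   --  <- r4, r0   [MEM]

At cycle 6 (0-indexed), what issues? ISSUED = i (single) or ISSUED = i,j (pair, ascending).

#0 head=0: xor.ALU i0 RAW r2
#1 head=1: and.ALU i1 RAW+WAW r1
#2 head=2: ld.MEM i2 no-port MEM/MEM
#3 head=3: st.MEM;sub.ALU i3,i4 2-wide
#4 head=5: sub.ALU;ld.MEM i5,i6 2-wide
#5 head=7: sub.ALU;ld.MEM i7,i8 2-wide
#6 head=9: xor.ALU i9 RAW r0
#7 head=10: xor.ALU;ld.MEM i10,i11 2-wide
#8 head=12: blt.BR;st.MEM i12,i13 2-wide

ISSUED = 9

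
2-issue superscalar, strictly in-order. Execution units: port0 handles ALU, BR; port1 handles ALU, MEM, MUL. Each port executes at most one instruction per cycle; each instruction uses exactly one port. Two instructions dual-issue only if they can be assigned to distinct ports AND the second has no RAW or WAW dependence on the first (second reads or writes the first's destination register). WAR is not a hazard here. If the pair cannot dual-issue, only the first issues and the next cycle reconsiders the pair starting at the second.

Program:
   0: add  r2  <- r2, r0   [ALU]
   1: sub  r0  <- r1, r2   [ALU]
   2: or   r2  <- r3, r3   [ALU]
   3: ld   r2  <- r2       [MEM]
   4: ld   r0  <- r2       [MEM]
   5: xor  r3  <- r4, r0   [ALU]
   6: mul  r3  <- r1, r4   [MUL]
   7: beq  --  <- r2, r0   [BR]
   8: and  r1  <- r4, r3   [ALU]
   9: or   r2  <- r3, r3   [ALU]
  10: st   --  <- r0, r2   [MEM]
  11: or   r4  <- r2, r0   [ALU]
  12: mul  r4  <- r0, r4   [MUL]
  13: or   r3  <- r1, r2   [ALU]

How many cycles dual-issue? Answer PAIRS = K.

  cy0 -> i0 (add.ALU) RAW r2
  cy1 -> i1&i2 (sub.ALU;or.ALU) dual
  cy2 -> i3 (ld.MEM) no-port MEM/MEM
  cy3 -> i4 (ld.MEM) RAW r0
  cy4 -> i5 (xor.ALU) WAW r3
  cy5 -> i6&i7 (mul.MUL;beq.BR) dual
  cy6 -> i8&i9 (and.ALU;or.ALU) dual
  cy7 -> i10&i11 (st.MEM;or.ALU) dual
  cy8 -> i12&i13 (mul.MUL;or.ALU) dual

PAIRS = 5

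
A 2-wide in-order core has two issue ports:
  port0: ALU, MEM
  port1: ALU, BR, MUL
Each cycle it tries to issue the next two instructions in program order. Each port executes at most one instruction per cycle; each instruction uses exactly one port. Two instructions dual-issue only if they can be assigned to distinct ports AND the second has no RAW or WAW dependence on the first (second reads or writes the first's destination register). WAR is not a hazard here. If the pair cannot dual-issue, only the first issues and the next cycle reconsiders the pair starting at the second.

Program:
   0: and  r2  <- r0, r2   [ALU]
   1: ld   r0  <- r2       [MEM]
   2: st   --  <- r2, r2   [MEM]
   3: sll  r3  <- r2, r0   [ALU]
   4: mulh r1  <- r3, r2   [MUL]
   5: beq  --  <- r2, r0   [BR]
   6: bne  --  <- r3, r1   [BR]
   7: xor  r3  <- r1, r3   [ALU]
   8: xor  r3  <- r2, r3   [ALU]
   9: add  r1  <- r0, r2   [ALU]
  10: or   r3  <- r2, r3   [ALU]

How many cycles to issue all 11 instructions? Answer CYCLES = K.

#0 head=0: and.ALU i0 RAW r2
#1 head=1: ld.MEM i1 no-port MEM/MEM
#2 head=2: st.MEM/sll.ALU i2,i3 dual
#3 head=4: mulh.MUL i4 no-port MUL/BR
#4 head=5: beq.BR i5 no-port BR/BR
#5 head=6: bne.BR/xor.ALU i6,i7 dual
#6 head=8: xor.ALU/add.ALU i8,i9 dual
#7 head=10: or.ALU i10 tail

CYCLES = 8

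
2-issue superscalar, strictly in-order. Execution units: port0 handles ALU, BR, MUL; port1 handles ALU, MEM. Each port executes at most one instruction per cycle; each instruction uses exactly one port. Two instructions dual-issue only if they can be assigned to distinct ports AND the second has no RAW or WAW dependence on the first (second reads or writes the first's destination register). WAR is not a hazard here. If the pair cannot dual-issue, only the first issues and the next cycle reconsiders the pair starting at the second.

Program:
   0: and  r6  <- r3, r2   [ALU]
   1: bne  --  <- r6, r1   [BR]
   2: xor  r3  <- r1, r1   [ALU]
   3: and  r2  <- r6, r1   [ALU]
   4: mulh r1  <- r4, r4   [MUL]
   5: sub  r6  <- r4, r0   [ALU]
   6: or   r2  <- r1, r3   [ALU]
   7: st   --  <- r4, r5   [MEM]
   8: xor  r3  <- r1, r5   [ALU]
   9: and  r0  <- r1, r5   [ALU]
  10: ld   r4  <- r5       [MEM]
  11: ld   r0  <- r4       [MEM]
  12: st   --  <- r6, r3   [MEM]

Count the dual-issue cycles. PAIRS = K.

PAIRS = 5

t=0 i0:and ; RAW r6
t=1 i1,i2:bne;xor ; 2-wide
t=2 i3,i4:and;mulh ; 2-wide
t=3 i5,i6:sub;or ; 2-wide
t=4 i7,i8:st;xor ; 2-wide
t=5 i9,i10:and;ld ; 2-wide
t=6 i11:ld ; no-port MEM/MEM
t=7 i12:st ; tail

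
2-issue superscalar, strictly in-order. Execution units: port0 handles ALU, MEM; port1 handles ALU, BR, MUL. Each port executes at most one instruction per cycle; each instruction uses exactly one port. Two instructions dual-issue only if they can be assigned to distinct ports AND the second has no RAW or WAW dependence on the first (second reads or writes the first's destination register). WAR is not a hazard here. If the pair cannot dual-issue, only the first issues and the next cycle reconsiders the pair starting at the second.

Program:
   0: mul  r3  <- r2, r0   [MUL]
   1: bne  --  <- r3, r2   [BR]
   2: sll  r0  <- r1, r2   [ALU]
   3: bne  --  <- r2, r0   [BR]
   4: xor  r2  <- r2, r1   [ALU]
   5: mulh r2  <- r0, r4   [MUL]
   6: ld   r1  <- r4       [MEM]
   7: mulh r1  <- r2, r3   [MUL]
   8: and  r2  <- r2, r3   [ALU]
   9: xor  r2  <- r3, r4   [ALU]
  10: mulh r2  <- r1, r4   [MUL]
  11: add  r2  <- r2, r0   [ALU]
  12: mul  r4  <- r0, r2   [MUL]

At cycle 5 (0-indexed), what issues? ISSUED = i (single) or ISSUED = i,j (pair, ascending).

ISSUED = 9

[0] i0  mul  -- no-port MUL/BR
[1] i1,i2  bne sll  -- pair
[2] i3,i4  bne xor  -- pair
[3] i5,i6  mulh ld  -- pair
[4] i7,i8  mulh and  -- pair
[5] i9  xor  -- WAW r2
[6] i10  mulh  -- RAW+WAW r2
[7] i11  add  -- RAW r2
[8] i12  mul  -- tail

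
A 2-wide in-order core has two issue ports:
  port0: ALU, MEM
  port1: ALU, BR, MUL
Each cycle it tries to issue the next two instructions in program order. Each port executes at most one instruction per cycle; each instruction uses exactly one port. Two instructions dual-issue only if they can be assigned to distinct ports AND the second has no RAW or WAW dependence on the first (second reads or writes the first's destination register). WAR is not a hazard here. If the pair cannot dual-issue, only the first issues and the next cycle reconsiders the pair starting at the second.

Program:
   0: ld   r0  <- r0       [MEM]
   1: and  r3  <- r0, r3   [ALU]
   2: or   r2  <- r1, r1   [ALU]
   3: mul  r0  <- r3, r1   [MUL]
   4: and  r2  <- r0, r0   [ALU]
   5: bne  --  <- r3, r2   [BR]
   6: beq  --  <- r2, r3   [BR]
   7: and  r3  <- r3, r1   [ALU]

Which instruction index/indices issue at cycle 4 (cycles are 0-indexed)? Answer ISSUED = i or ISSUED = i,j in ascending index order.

[0] i0  ld.MEM  -- RAW r0
[1] i1/i2  and.ALU;or.ALU  -- pair
[2] i3  mul.MUL  -- RAW r0
[3] i4  and.ALU  -- RAW r2
[4] i5  bne.BR  -- no-port BR/BR
[5] i6/i7  beq.BR;and.ALU  -- pair

ISSUED = 5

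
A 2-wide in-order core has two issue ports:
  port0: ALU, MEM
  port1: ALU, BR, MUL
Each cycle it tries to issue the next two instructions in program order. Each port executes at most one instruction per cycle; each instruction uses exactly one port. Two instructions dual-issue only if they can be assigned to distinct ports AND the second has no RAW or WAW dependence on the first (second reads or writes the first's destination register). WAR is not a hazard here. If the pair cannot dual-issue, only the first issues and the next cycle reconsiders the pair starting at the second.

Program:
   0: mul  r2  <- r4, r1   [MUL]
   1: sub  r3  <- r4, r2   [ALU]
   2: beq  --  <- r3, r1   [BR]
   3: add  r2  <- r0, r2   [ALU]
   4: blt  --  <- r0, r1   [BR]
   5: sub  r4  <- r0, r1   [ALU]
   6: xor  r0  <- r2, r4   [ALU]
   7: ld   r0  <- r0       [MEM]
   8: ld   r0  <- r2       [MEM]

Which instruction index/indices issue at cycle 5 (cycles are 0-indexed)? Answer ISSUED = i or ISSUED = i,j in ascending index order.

ISSUED = 7

#0 head=0: mul i0 RAW r2
#1 head=1: sub i1 RAW r3
#2 head=2: beq+add i2,i3 dual
#3 head=4: blt+sub i4,i5 dual
#4 head=6: xor i6 RAW+WAW r0
#5 head=7: ld i7 no-port MEM/MEM
#6 head=8: ld i8 tail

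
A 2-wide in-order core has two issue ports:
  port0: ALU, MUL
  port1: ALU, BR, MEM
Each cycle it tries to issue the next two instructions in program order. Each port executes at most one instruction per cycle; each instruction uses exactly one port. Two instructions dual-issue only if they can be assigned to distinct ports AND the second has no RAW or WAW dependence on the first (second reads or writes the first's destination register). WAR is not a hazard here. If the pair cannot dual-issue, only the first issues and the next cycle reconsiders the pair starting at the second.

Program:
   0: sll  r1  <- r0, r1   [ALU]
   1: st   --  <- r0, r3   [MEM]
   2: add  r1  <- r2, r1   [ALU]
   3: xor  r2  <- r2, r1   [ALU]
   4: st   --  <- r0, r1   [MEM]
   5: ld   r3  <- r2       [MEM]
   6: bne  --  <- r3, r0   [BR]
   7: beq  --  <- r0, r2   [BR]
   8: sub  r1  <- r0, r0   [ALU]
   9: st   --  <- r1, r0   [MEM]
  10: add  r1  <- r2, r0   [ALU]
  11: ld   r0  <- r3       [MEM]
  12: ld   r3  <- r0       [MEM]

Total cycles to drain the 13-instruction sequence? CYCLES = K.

CYCLES = 9

0. sll.ALU/st.MEM @i0+i1  | pair
1. add.ALU @i2  | RAW r1
2. xor.ALU/st.MEM @i3+i4  | pair
3. ld.MEM @i5  | no-port MEM/BR
4. bne.BR @i6  | no-port BR/BR
5. beq.BR/sub.ALU @i7+i8  | pair
6. st.MEM/add.ALU @i9+i10  | pair
7. ld.MEM @i11  | no-port MEM/MEM
8. ld.MEM @i12  | tail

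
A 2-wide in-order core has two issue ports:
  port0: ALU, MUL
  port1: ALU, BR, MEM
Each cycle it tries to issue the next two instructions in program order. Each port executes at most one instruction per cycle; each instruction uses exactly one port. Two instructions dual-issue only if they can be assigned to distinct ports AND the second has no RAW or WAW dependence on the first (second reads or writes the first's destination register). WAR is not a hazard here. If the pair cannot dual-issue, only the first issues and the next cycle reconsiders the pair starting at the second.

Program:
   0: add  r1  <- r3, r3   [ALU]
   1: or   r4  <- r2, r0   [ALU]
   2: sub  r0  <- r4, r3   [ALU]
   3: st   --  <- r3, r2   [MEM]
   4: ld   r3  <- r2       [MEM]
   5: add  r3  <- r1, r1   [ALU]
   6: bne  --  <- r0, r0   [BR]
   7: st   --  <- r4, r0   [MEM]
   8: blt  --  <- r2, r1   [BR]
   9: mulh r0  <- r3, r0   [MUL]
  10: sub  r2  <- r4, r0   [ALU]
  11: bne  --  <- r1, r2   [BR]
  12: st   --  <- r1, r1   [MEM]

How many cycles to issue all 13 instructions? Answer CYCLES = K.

[0] i0,i1  add;or  -- dual
[1] i2,i3  sub;st  -- dual
[2] i4  ld  -- WAW r3
[3] i5,i6  add;bne  -- dual
[4] i7  st  -- no-port MEM/BR
[5] i8,i9  blt;mulh  -- dual
[6] i10  sub  -- RAW r2
[7] i11  bne  -- no-port BR/MEM
[8] i12  st  -- tail

CYCLES = 9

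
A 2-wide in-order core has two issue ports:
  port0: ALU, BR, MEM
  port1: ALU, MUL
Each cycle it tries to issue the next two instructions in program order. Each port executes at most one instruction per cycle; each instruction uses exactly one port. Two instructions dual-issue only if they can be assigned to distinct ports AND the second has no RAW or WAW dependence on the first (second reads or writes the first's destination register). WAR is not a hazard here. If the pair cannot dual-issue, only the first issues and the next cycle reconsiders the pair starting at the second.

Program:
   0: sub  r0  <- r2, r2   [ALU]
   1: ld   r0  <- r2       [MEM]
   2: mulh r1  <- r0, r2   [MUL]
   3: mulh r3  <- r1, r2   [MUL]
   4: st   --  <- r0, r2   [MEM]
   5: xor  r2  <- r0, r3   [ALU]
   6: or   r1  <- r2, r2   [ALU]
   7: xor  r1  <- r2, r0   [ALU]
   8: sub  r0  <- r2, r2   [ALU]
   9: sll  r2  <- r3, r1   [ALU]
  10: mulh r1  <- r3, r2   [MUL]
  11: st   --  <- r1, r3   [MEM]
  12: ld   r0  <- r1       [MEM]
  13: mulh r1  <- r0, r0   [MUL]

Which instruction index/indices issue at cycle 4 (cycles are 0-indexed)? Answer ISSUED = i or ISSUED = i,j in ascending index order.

ISSUED = 5

[0] i0  sub  -- WAW r0
[1] i1  ld  -- RAW r0
[2] i2  mulh  -- no-port MUL/MUL
[3] i3&i4  mulh+st  -- dual
[4] i5  xor  -- RAW r2
[5] i6  or  -- WAW r1
[6] i7&i8  xor+sub  -- dual
[7] i9  sll  -- RAW r2
[8] i10  mulh  -- RAW r1
[9] i11  st  -- no-port MEM/MEM
[10] i12  ld  -- RAW r0
[11] i13  mulh  -- tail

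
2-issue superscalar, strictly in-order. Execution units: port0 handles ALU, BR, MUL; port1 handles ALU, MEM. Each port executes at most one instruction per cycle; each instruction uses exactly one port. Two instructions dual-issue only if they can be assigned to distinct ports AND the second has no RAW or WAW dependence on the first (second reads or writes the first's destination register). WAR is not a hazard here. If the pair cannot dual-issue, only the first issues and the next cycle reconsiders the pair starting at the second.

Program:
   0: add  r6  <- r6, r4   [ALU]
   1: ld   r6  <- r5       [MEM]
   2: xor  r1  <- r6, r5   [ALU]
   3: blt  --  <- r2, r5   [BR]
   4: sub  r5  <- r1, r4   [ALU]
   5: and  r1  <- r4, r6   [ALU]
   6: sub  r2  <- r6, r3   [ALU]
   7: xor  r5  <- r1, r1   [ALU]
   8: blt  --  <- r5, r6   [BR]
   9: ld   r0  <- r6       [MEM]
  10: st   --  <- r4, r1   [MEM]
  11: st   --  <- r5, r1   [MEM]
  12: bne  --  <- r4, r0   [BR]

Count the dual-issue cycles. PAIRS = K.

PAIRS = 5

0. add.ALU @i0  | WAW r6
1. ld.MEM @i1  | RAW r6
2. xor.ALU;blt.BR @i2+i3  | pair
3. sub.ALU;and.ALU @i4+i5  | pair
4. sub.ALU;xor.ALU @i6+i7  | pair
5. blt.BR;ld.MEM @i8+i9  | pair
6. st.MEM @i10  | no-port MEM/MEM
7. st.MEM;bne.BR @i11+i12  | pair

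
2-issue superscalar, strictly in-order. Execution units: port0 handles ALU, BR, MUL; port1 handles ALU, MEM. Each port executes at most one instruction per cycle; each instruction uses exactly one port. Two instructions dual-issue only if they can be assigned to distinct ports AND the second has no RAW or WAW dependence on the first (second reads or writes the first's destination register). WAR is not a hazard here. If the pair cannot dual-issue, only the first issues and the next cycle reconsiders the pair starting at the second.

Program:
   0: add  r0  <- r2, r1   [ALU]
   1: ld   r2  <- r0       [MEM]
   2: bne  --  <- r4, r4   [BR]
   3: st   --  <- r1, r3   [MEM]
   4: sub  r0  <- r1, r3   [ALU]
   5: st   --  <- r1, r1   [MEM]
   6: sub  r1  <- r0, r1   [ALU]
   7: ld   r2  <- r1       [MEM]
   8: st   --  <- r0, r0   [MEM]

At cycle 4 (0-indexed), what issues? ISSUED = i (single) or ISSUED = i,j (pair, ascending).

0. add @i0  | RAW r0
1. ld;bne @i1&i2  | pair
2. st;sub @i3&i4  | pair
3. st;sub @i5&i6  | pair
4. ld @i7  | no-port MEM/MEM
5. st @i8  | tail

ISSUED = 7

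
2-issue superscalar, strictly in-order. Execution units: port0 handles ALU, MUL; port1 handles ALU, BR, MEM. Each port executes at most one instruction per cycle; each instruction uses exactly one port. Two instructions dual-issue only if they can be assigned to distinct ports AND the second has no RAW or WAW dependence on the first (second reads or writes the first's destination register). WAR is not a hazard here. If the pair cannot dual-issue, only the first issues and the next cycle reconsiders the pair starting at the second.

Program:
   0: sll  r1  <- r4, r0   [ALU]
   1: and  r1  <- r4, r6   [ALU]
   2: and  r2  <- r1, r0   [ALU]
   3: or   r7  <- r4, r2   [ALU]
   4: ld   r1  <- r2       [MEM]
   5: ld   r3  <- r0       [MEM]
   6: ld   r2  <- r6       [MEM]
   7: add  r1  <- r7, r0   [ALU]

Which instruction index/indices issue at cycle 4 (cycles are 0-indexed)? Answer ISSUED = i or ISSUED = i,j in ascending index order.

c0: i0 sll.ALU  WAW r1
c1: i1 and.ALU  RAW r1
c2: i2 and.ALU  RAW r2
c3: i3+i4 or.ALU;ld.MEM  dual
c4: i5 ld.MEM  no-port MEM/MEM
c5: i6+i7 ld.MEM;add.ALU  dual

ISSUED = 5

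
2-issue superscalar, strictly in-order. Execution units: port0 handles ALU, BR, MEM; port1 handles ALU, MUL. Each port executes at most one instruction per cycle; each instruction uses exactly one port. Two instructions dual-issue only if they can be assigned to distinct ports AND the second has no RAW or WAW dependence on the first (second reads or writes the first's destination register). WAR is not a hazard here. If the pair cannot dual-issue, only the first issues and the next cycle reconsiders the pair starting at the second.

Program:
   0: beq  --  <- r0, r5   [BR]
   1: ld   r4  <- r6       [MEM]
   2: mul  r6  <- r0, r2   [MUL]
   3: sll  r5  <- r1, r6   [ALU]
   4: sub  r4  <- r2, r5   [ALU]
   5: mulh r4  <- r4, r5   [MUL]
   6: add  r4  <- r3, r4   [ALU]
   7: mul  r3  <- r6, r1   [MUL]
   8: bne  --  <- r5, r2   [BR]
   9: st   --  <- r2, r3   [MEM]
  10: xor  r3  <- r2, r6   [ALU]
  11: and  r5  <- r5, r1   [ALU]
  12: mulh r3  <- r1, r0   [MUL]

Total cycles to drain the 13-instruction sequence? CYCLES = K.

CYCLES = 9

t=0 i0:beq ; no-port BR/MEM
t=1 i1&i2:ld;mul ; pair
t=2 i3:sll ; RAW r5
t=3 i4:sub ; RAW+WAW r4
t=4 i5:mulh ; RAW+WAW r4
t=5 i6&i7:add;mul ; pair
t=6 i8:bne ; no-port BR/MEM
t=7 i9&i10:st;xor ; pair
t=8 i11&i12:and;mulh ; pair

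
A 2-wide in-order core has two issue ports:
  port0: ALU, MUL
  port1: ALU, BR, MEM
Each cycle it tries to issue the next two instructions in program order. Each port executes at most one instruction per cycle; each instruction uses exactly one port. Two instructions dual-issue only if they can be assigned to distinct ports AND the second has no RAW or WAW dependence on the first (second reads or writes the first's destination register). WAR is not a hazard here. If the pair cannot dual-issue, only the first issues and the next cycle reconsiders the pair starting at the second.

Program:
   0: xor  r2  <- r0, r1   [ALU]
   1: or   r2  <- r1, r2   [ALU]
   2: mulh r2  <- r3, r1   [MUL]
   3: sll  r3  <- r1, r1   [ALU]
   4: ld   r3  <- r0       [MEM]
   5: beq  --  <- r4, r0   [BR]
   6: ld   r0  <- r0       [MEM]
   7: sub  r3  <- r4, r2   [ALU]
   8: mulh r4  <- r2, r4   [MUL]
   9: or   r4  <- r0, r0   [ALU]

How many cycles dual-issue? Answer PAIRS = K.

PAIRS = 2

  cy0 -> i0 (xor) RAW+WAW r2
  cy1 -> i1 (or) WAW r2
  cy2 -> i2&i3 (mulh+sll) pair
  cy3 -> i4 (ld) no-port MEM/BR
  cy4 -> i5 (beq) no-port BR/MEM
  cy5 -> i6&i7 (ld+sub) pair
  cy6 -> i8 (mulh) WAW r4
  cy7 -> i9 (or) tail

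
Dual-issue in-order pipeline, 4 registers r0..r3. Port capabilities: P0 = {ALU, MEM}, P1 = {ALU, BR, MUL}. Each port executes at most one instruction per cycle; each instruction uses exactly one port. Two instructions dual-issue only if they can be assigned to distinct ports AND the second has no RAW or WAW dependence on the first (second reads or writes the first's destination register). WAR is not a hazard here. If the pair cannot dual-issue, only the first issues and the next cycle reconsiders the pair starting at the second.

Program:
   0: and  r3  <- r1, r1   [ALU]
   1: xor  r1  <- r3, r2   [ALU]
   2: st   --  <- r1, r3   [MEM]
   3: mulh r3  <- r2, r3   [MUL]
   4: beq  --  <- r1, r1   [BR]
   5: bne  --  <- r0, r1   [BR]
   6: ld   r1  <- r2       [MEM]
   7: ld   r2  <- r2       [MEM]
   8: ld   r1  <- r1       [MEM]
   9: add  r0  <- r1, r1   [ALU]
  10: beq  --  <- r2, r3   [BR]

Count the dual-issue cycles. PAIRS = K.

PAIRS = 3

#0 head=0: and i0 RAW r3
#1 head=1: xor i1 RAW r1
#2 head=2: st mulh i2+i3 pair
#3 head=4: beq i4 no-port BR/BR
#4 head=5: bne ld i5+i6 pair
#5 head=7: ld i7 no-port MEM/MEM
#6 head=8: ld i8 RAW r1
#7 head=9: add beq i9+i10 pair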